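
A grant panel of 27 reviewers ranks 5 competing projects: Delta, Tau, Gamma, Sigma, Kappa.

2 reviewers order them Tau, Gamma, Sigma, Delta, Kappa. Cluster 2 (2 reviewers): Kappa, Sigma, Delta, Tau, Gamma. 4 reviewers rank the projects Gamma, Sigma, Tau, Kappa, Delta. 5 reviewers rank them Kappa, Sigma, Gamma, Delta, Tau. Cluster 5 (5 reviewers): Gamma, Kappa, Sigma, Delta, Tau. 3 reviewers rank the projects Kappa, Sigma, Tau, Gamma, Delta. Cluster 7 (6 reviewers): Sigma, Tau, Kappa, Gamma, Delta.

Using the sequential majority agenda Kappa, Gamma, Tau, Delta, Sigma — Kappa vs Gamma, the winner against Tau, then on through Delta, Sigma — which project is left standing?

Round 1: Kappa vs Gamma — 16–11, Kappa advances.
Round 2: Kappa vs Tau — 15–12, Kappa advances.
Round 3: Kappa vs Delta — 25–2, Kappa advances.
Round 4: Kappa vs Sigma — 15–12, Kappa advances.
Kappa survives the agenda.

Kappa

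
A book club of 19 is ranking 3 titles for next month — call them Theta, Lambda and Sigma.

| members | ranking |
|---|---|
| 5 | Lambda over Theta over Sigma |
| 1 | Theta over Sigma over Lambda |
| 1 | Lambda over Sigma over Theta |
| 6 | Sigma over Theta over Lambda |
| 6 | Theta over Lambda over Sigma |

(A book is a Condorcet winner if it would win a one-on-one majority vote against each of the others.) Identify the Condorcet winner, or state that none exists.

Theta

Check each pair by majority over 19 ballots:
Theta vs Lambda: 1+6+6 = 13 for Theta, 6 for Lambda — Theta by 13–6.
Theta vs Sigma: Theta is ranked higher on 5+1+6 = 12 ballots, Sigma on 7. Theta wins 12–7.
Lambda vs Sigma: 12 to 7, Lambda.
Only Theta has no losses; Theta is the Condorcet winner.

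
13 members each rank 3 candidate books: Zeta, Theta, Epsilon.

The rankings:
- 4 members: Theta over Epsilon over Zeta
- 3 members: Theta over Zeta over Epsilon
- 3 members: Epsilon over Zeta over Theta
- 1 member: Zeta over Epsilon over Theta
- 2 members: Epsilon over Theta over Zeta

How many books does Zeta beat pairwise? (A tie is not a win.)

Zeta against each rival (13 members):
Zeta vs Theta: 4 to 9, Theta.
Zeta–Epsilon: Epsilon 9–4.
Zeta beats no one; loses to Theta, Epsilon — 0 pairwise wins.

0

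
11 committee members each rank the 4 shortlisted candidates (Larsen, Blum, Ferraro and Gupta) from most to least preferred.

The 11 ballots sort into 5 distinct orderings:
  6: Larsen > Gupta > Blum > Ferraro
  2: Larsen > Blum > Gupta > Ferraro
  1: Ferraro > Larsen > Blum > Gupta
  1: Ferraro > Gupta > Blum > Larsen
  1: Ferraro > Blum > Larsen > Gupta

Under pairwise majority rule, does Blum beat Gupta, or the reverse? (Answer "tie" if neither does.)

Gupta

Ballots ranking Blum above Gupta: 2 + 1 + 1 = 4.
Ballots ranking Gupta above Blum: 11 − 4 = 7.
Gupta wins the head-to-head 7–4.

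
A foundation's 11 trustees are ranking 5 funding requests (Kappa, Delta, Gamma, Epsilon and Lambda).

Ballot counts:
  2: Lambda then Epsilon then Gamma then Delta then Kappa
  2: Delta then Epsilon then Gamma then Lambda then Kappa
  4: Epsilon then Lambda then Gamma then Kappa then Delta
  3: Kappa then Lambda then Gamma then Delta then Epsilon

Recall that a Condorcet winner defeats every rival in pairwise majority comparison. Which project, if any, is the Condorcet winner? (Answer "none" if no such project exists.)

Epsilon

Check each pair by majority over 11 ballots:
Kappa vs Delta: 4+3 = 7 for Kappa, 4 for Delta — Kappa by 7–4.
Kappa vs Gamma: 3 for Kappa, 8 for Gamma — Gamma by 8–3.
Kappa vs Epsilon: 3 for Kappa, 8 for Epsilon — Epsilon by 8–3.
Kappa vs Lambda: 3 to 8, Lambda.
Delta vs Gamma: 2 for Delta, 9 for Gamma — Gamma by 9–2.
Delta vs Epsilon: Delta is ranked higher on 2+3 = 5 ballots, Epsilon on 6. Epsilon wins 6–5.
Delta vs Lambda: 2 for Delta, 9 for Lambda — Lambda by 9–2.
Gamma vs Epsilon: Gamma preferred on 3 ballots; Epsilon wins 8–3.
Gamma vs Lambda: 2 to 9, Lambda.
Epsilon vs Lambda: Epsilon is ranked higher on 2+4 = 6 ballots, Lambda on 5. Epsilon wins 6–5.
Epsilon beats each of Kappa, Delta, Gamma, Lambda — Epsilon is the Condorcet winner.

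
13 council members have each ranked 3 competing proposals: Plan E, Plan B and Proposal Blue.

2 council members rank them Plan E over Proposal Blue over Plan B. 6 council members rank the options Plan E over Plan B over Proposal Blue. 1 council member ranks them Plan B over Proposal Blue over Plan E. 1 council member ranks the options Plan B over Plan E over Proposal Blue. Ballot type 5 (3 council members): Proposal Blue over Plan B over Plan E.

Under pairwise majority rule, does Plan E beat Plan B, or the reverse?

Ballots ranking Plan E above Plan B: 2 + 6 = 8.
Ballots ranking Plan B above Plan E: 13 − 8 = 5.
Plan E wins the head-to-head 8–5.

Plan E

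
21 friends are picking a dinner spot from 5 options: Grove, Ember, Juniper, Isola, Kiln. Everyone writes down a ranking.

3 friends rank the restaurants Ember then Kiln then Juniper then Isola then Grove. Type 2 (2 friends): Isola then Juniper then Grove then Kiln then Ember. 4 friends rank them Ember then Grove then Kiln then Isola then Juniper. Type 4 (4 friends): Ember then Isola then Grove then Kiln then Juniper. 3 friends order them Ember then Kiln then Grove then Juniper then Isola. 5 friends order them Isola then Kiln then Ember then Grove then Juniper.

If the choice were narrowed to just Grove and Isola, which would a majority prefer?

Ballots ranking Grove above Isola: 4 + 3 = 7.
Ballots ranking Isola above Grove: 21 − 7 = 14.
Isola wins the head-to-head 14–7.

Isola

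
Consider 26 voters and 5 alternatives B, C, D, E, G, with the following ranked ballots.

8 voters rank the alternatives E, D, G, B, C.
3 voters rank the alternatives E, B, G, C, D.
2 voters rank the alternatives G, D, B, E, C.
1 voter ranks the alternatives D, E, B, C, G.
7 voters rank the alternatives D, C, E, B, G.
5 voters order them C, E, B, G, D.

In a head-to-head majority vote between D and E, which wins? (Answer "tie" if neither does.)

E

Ballots ranking D above E: 2 + 1 + 7 = 10.
Ballots ranking E above D: 26 − 10 = 16.
E wins the head-to-head 16–10.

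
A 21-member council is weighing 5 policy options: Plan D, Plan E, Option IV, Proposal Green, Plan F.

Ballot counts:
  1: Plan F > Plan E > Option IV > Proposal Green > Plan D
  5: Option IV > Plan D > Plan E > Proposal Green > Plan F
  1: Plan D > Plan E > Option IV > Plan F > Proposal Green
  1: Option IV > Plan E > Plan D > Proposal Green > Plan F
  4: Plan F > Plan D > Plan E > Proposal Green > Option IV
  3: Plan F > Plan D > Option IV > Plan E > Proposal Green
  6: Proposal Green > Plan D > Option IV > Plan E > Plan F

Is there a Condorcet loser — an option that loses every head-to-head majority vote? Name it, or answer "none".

Pairwise majorities:
Plan D vs Plan E: Plan D wins 19–2.
Plan D vs Option IV: 14 to 7, Plan D.
Plan D vs Proposal Green: Plan D is ranked higher on 5+1+1+4+3 = 14 ballots, Proposal Green on 7. Plan D wins 14–7.
Plan D vs Plan F: 13 to 8, Plan D.
Plan E–Option IV: Option IV 15–6.
Plan E vs Proposal Green: Plan E wins 15–6.
Plan E vs Plan F: Plan E preferred on 5+1+1+6 = 13 ballots; Plan E wins 13–8.
Option IV vs Proposal Green: 11 to 10, Option IV.
Option IV vs Plan F: 5+1+1+6 = 13 for Option IV, 8 for Plan F — Option IV by 13–8.
Proposal Green vs Plan F: Proposal Green, 12–9.
Plan F is beaten in every head-to-head and is the Condorcet loser.

Plan F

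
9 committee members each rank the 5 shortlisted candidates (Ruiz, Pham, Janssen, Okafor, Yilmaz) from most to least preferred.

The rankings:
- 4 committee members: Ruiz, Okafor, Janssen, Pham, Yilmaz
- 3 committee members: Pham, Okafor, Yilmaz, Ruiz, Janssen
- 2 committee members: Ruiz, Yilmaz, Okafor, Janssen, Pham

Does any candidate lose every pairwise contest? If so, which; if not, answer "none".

none

Pairwise majorities:
Ruiz vs Pham: 6 to 3, Ruiz.
Ruiz vs Janssen: Ruiz is ranked higher on 4+3+2 = 9 ballots, Janssen on 0. Ruiz wins 9–0.
Ruiz vs Okafor: Ruiz, 6–3.
Ruiz vs Yilmaz: 6 to 3, Ruiz.
Pham vs Janssen: Pham is ranked higher on 3 ballots, Janssen on 6. Janssen wins 6–3.
Pham vs Okafor: 3 for Pham, 6 for Okafor — Okafor by 6–3.
Pham vs Yilmaz: Pham is ranked higher on 4+3 = 7 ballots, Yilmaz on 2. Pham wins 7–2.
Janssen vs Okafor: 0 for Janssen, 9 for Okafor — Okafor by 9–0.
Janssen vs Yilmaz: Yilmaz wins 5–4.
Okafor vs Yilmaz: Okafor wins 7–2.
Each candidate has at least one pairwise win (Ruiz beats Pham; Pham beats Yilmaz; Janssen beats Pham; Okafor beats Pham; Yilmaz beats Janssen) — no Condorcet loser.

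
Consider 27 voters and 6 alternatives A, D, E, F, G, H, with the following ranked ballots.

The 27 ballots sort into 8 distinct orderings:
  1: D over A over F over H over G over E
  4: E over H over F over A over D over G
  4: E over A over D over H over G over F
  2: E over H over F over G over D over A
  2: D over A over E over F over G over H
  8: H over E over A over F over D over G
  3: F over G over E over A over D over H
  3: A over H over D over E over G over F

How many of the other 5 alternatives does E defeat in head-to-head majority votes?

E against each rival (27 voters):
E vs A: 21 to 6, E.
E–D: E 21–6.
E vs F: E is ranked higher on 4+4+2+2+8+3 = 23 ballots, F on 4. E wins 23–4.
E vs G: E wins 23–4.
E vs H: E, 15–12.
E beats A, D, F, G, H — 5 pairwise wins.

5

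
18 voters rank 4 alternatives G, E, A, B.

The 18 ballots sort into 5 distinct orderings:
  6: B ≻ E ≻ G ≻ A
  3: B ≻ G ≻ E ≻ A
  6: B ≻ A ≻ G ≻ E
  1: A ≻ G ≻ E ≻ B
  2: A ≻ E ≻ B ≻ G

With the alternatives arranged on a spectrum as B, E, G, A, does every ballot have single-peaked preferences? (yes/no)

Axis positions: B=1, E=2, G=3, A=4.
Type 1 (peak B at position 1): ranking walks positions 1-2-3-4, expanding outward from the peak — single-peaked.
Type 2: ranking walks positions 1-3-2-4; G is ranked above E even though E lies between G and the peak B on the axis — preferences dip and rise again. Not single-peaked.
Type 3: ranking walks positions 1-4-3-2; A is ranked above E even though E lies between A and the peak B on the axis — preferences dip and rise again. Not single-peaked.
Type 4 (peak A at position 4): ranking walks positions 4-3-2-1, expanding outward from the peak — single-peaked.
Type 5: ranking walks positions 4-2-1-3; E is ranked above G even though G lies between E and the peak A on the axis — preferences dip and rise again. Not single-peaked.
Type 2 violates single-peakedness, so the profile is not single-peaked on this axis.

no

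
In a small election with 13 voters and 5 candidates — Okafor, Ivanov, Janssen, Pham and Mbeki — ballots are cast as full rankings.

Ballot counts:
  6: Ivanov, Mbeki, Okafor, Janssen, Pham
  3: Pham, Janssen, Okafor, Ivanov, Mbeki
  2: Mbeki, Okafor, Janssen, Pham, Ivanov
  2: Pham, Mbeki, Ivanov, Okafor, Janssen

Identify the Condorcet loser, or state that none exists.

Pairwise majorities:
Okafor–Ivanov: Ivanov 8–5.
Okafor vs Janssen: Okafor, 10–3.
Okafor–Pham: Okafor 8–5.
Okafor vs Mbeki: Okafor is ranked higher on 3 ballots, Mbeki on 10. Mbeki wins 10–3.
Ivanov vs Janssen: Ivanov, 8–5.
Ivanov vs Pham: Ivanov preferred on 6 ballots; Pham wins 7–6.
Ivanov vs Mbeki: Ivanov, 9–4.
Janssen vs Pham: 8 to 5, Janssen.
Janssen vs Mbeki: Mbeki wins 10–3.
Pham vs Mbeki: Mbeki, 8–5.
No candidate is winless: Okafor beats Janssen; Ivanov beats Okafor; Janssen beats Pham; Pham beats Ivanov; Mbeki beats Okafor. There is no Condorcet loser.

none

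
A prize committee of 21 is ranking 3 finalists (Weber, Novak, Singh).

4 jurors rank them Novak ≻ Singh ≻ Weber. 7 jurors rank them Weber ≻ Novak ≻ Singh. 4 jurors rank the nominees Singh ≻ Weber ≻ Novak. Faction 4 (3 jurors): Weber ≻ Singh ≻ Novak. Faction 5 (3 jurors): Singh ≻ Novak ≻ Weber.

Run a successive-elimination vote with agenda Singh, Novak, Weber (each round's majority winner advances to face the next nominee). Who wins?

Round 1: Singh vs Novak — 10–11, Novak advances.
Round 2: Novak vs Weber — 7–14, Weber advances.
Weber survives the agenda.

Weber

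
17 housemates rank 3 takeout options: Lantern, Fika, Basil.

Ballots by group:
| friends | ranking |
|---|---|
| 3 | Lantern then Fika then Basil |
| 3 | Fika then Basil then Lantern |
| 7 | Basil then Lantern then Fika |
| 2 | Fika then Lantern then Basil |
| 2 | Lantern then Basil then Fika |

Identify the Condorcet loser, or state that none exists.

Fika

Pairwise majorities:
Lantern vs Fika: 12 to 5, Lantern.
Lantern vs Basil: 7 to 10, Basil.
Fika vs Basil: Basil wins 9–8.
Fika loses to every other restaurant — it is the Condorcet loser.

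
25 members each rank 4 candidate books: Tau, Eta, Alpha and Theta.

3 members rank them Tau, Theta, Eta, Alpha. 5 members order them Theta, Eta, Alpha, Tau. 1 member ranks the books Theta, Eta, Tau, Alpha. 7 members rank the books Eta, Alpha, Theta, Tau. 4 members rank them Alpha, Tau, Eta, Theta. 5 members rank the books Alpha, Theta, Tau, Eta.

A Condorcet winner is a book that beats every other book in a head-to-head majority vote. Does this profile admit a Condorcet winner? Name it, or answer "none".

none

Check each pair by majority over 25 ballots:
Tau vs Eta: Tau preferred on 3+4+5 = 12 ballots; Eta wins 13–12.
Tau vs Alpha: Tau is ranked higher on 3+1 = 4 ballots, Alpha on 21. Alpha wins 21–4.
Tau vs Theta: 7 to 18, Theta.
Eta vs Alpha: Eta preferred on 3+5+1+7 = 16 ballots; Eta wins 16–9.
Eta vs Theta: 11 to 14, Theta.
Alpha vs Theta: Alpha preferred on 7+4+5 = 16 ballots; Alpha wins 16–9.
Every book loses at least once (Tau loses to Eta; Eta loses to Theta; Alpha loses to Eta; Theta loses to Alpha). The majority relation contains the cycle Eta → Alpha → Theta → Eta, so there is no Condorcet winner.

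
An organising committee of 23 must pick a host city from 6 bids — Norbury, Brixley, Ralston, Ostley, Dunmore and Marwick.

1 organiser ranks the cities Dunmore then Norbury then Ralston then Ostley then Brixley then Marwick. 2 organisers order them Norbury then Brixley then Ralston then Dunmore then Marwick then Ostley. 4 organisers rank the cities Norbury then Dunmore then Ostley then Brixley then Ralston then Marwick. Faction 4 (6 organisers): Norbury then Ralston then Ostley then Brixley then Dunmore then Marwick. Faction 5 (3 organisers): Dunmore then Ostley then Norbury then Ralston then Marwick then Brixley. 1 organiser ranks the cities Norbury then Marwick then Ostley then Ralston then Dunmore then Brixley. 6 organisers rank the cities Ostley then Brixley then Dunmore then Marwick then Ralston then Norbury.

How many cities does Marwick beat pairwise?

0

Marwick against each rival (23 organisers):
Marwick vs Norbury: Norbury, 17–6.
Marwick vs Brixley: Brixley, 19–4.
Marwick vs Ralston: Ralston wins 16–7.
Marwick vs Ostley: Ostley, 20–3.
Marwick–Dunmore: Dunmore 22–1.
Marwick beats no one; loses to Norbury, Brixley, Ralston, Ostley, Dunmore — 0 pairwise wins.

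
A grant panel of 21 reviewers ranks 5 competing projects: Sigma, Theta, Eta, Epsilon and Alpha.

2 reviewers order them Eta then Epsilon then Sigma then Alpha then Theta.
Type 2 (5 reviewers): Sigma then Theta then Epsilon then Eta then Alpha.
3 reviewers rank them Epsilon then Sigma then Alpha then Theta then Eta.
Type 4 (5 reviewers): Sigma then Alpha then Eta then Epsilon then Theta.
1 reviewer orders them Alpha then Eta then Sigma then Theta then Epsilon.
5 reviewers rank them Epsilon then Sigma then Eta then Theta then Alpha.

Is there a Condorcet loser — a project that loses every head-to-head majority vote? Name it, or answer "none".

Theta

Pairwise majorities:
Sigma vs Theta: Sigma, 21–0.
Sigma–Eta: Sigma 18–3.
Sigma vs Epsilon: 5+5+1 = 11 for Sigma, 10 for Epsilon — Sigma by 11–10.
Sigma vs Alpha: Sigma, 20–1.
Theta vs Eta: Theta preferred on 5+3 = 8 ballots; Eta wins 13–8.
Theta–Epsilon: Epsilon 15–6.
Theta vs Alpha: Alpha wins 11–10.
Eta vs Epsilon: 8 to 13, Epsilon.
Eta–Alpha: Eta 12–9.
Epsilon vs Alpha: Epsilon is ranked higher on 2+5+3+5 = 15 ballots, Alpha on 6. Epsilon wins 15–6.
Theta loses to every other project — it is the Condorcet loser.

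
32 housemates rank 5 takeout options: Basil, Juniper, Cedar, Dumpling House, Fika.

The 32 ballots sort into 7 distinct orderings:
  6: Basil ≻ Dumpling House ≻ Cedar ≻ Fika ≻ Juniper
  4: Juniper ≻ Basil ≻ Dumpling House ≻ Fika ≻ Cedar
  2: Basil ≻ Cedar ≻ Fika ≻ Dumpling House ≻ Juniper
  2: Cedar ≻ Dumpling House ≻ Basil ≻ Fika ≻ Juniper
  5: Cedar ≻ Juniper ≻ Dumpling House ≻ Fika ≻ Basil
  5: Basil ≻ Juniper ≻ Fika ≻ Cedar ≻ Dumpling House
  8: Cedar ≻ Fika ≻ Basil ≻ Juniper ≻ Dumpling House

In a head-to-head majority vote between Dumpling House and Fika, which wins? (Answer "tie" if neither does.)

Dumpling House

Ballots ranking Dumpling House above Fika: 6 + 4 + 2 + 5 = 17.
Ballots ranking Fika above Dumpling House: 32 − 17 = 15.
Dumpling House wins the head-to-head 17–15.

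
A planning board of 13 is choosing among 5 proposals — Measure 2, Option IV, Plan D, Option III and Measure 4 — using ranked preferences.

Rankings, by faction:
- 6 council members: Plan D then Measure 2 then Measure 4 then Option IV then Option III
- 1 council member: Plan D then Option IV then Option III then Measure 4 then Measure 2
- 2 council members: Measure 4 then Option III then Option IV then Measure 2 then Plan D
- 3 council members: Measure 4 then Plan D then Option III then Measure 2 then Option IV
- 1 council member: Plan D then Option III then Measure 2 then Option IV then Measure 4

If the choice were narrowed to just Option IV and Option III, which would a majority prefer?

Ballots ranking Option IV above Option III: 6 + 1 = 7.
Ballots ranking Option III above Option IV: 13 − 7 = 6.
Option IV wins the head-to-head 7–6.

Option IV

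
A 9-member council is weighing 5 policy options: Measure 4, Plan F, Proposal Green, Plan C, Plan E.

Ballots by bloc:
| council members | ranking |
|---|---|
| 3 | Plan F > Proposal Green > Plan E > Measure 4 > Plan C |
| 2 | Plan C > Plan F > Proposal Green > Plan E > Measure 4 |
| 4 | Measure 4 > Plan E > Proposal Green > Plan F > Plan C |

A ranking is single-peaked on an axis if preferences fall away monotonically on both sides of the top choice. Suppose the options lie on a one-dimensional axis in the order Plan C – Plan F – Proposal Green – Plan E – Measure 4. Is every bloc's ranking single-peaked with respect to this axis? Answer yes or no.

yes

Axis positions: Plan C=1, Plan F=2, Proposal Green=3, Plan E=4, Measure 4=5.
Bloc 1 (peak Plan F at position 2): ranking walks positions 2-3-4-5-1, expanding outward from the peak — single-peaked.
Bloc 2 (peak Plan C at position 1): ranking walks positions 1-2-3-4-5, expanding outward from the peak — single-peaked.
Bloc 3 (peak Measure 4 at position 5): ranking walks positions 5-4-3-2-1, expanding outward from the peak — single-peaked.
Every ranking is single-peaked on this axis.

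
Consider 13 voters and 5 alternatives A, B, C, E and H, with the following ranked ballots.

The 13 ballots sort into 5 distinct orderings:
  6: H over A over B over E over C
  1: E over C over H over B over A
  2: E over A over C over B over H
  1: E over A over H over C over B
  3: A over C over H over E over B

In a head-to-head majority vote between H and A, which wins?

Ballots ranking H above A: 6 + 1 = 7.
Ballots ranking A above H: 13 − 7 = 6.
H wins the head-to-head 7–6.

H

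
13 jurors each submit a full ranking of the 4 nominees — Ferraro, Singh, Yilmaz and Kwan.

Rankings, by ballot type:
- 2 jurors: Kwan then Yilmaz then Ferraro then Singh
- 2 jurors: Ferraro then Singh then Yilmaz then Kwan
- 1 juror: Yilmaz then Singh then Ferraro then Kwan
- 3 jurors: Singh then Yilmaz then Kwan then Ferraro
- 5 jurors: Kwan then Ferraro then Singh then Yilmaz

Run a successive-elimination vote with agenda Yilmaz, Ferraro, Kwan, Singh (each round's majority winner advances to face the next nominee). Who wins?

Kwan

Round 1: Yilmaz vs Ferraro — 6–7, Ferraro advances.
Round 2: Ferraro vs Kwan — 3–10, Kwan advances.
Round 3: Kwan vs Singh — 7–6, Kwan advances.
The agenda winner is Kwan.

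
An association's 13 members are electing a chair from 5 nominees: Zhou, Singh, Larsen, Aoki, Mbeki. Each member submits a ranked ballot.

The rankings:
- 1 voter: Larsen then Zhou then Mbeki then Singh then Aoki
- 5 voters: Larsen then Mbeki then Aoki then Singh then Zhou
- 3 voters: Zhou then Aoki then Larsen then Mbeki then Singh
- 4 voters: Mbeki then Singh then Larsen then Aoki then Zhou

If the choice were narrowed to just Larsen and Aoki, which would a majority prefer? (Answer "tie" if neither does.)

Larsen

Ballots ranking Larsen above Aoki: 1 + 5 + 4 = 10.
Ballots ranking Aoki above Larsen: 13 − 10 = 3.
Larsen wins the head-to-head 10–3.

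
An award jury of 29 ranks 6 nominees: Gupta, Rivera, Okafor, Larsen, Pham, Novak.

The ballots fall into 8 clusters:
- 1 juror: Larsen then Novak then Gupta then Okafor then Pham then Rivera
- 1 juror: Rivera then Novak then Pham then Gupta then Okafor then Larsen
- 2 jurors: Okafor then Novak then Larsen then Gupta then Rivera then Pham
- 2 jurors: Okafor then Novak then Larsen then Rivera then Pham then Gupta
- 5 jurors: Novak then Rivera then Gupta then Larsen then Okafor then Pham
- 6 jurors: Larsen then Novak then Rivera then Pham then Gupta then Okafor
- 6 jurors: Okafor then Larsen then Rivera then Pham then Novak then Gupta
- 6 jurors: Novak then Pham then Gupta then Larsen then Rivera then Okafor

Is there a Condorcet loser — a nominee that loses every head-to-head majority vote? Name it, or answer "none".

none

Pairwise majorities:
Gupta vs Rivera: 1+2+6 = 9 for Gupta, 20 for Rivera — Rivera by 20–9.
Gupta vs Okafor: Gupta wins 19–10.
Gupta vs Larsen: Larsen wins 17–12.
Gupta vs Pham: Gupta preferred on 1+2+5 = 8 ballots; Pham wins 21–8.
Gupta–Novak: Novak 29–0.
Rivera vs Okafor: 1+5+6+6 = 18 for Rivera, 11 for Okafor — Rivera by 18–11.
Rivera vs Larsen: 6 to 23, Larsen.
Rivera vs Pham: Rivera is ranked higher on 1+2+2+5+6+6 = 22 ballots, Pham on 7. Rivera wins 22–7.
Rivera–Novak: Novak 22–7.
Okafor vs Larsen: Larsen, 18–11.
Okafor–Pham: Okafor 16–13.
Okafor vs Novak: 10 to 19, Novak.
Larsen vs Pham: Larsen preferred on 1+2+2+5+6+6 = 22 ballots; Larsen wins 22–7.
Larsen vs Novak: 1+6+6 = 13 for Larsen, 16 for Novak — Novak by 16–13.
Pham vs Novak: Pham is ranked higher on 6 ballots, Novak on 23. Novak wins 23–6.
Each nominee has at least one pairwise win (Gupta beats Okafor; Rivera beats Gupta; Okafor beats Pham; Larsen beats Gupta; Pham beats Gupta; Novak beats Gupta) — no Condorcet loser.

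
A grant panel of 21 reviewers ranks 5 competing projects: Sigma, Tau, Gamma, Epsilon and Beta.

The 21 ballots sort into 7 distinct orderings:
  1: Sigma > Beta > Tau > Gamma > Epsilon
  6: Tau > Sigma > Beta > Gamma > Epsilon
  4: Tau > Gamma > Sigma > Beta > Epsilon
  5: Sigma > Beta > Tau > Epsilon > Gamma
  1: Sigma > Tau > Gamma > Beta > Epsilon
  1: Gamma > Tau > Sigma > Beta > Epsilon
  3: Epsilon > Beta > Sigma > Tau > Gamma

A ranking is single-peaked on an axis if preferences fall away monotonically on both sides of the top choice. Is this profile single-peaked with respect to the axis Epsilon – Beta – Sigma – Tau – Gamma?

yes

Axis positions: Epsilon=1, Beta=2, Sigma=3, Tau=4, Gamma=5.
Faction 1 (peak Sigma at position 3): ranking walks positions 3-2-4-5-1, expanding outward from the peak — single-peaked.
Faction 2 (peak Tau at position 4): ranking walks positions 4-3-2-5-1, expanding outward from the peak — single-peaked.
Faction 3 (peak Tau at position 4): ranking walks positions 4-5-3-2-1, expanding outward from the peak — single-peaked.
Faction 4 (peak Sigma at position 3): ranking walks positions 3-2-4-1-5, expanding outward from the peak — single-peaked.
Faction 5 (peak Sigma at position 3): ranking walks positions 3-4-5-2-1, expanding outward from the peak — single-peaked.
Faction 6 (peak Gamma at position 5): ranking walks positions 5-4-3-2-1, expanding outward from the peak — single-peaked.
Faction 7 (peak Epsilon at position 1): ranking walks positions 1-2-3-4-5, expanding outward from the peak — single-peaked.
Every ranking is single-peaked on this axis.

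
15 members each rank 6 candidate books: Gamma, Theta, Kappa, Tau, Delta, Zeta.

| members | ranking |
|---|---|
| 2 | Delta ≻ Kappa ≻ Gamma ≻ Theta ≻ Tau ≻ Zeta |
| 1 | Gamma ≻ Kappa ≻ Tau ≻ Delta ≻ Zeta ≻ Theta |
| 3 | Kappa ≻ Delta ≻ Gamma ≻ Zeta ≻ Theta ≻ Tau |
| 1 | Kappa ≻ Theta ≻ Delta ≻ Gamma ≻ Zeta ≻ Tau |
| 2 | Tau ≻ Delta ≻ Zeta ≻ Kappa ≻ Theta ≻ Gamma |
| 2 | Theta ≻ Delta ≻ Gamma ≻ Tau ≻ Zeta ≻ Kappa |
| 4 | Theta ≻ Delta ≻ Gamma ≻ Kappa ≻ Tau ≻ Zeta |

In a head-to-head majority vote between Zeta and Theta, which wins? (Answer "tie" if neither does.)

Ballots ranking Zeta above Theta: 1 + 3 + 2 = 6.
Ballots ranking Theta above Zeta: 15 − 6 = 9.
Theta wins the head-to-head 9–6.

Theta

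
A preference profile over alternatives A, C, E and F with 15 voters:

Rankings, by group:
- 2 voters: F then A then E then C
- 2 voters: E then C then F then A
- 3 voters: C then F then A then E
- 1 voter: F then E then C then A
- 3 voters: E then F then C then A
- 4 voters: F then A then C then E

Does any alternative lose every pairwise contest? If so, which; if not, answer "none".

Pairwise majorities:
A vs C: A preferred on 2+4 = 6 ballots; C wins 9–6.
A vs E: A, 9–6.
A vs F: 0 for A, 15 for F — F by 15–0.
C vs E: C is ranked higher on 3+4 = 7 ballots, E on 8. E wins 8–7.
C vs F: 5 to 10, F.
E vs F: F, 10–5.
Each alternative has at least one pairwise win (A beats E; C beats A; E beats C; F beats A) — no Condorcet loser.

none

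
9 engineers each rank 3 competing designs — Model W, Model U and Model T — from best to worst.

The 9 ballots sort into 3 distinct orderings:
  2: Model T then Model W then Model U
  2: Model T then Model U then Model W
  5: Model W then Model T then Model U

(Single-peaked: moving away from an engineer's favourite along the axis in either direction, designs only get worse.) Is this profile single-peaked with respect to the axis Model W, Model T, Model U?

Axis positions: Model W=1, Model T=2, Model U=3.
Group 1 (peak Model T at position 2): ranking walks positions 2-1-3, expanding outward from the peak — single-peaked.
Group 2 (peak Model T at position 2): ranking walks positions 2-3-1, expanding outward from the peak — single-peaked.
Group 3 (peak Model W at position 1): ranking walks positions 1-2-3, expanding outward from the peak — single-peaked.
Every ranking is single-peaked on this axis.

yes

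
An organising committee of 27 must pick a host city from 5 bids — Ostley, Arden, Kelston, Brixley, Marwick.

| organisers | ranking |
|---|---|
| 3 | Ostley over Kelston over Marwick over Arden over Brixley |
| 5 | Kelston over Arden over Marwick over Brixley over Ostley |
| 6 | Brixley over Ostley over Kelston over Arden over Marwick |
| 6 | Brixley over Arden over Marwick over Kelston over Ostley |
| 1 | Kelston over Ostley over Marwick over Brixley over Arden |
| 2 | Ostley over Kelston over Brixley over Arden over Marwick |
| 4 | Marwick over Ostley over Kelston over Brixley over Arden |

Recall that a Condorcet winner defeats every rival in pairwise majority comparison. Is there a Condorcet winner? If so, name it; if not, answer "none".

Pairwise majorities:
Ostley vs Arden: 3+6+1+2+4 = 16 for Ostley, 11 for Arden — Ostley by 16–11.
Ostley vs Kelston: Ostley preferred on 3+6+2+4 = 15 ballots; Ostley wins 15–12.
Ostley vs Brixley: 10 to 17, Brixley.
Ostley vs Marwick: 3+6+1+2 = 12 for Ostley, 15 for Marwick — Marwick by 15–12.
Arden vs Kelston: 6 for Arden, 21 for Kelston — Kelston by 21–6.
Arden vs Brixley: Arden preferred on 3+5 = 8 ballots; Brixley wins 19–8.
Arden vs Marwick: Arden preferred on 5+6+6+2 = 19 ballots; Arden wins 19–8.
Kelston vs Brixley: Kelston is ranked higher on 3+5+1+2+4 = 15 ballots, Brixley on 12. Kelston wins 15–12.
Kelston vs Marwick: 17 to 10, Kelston.
Brixley vs Marwick: 6+6+2 = 14 for Brixley, 13 for Marwick — Brixley by 14–13.
No city is unbeaten: Ostley loses to Brixley; Arden loses to Ostley; Kelston loses to Ostley; Brixley loses to Kelston; Marwick loses to Arden. In particular Ostley beats Arden beats Marwick beats Ostley is a majority cycle — no Condorcet winner exists.

none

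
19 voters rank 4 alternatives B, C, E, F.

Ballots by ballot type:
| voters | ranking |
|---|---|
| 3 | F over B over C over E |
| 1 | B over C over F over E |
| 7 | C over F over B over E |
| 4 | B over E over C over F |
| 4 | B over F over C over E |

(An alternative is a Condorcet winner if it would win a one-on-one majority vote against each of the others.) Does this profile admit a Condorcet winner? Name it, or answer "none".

Check each pair by majority over 19 ballots:
B–C: B 12–7.
B–E: B 19–0.
B vs F: F, 10–9.
C–E: C 15–4.
C vs F: C wins 12–7.
E vs F: F, 15–4.
Every alternative loses at least once (B loses to F; C loses to B; E loses to B; F loses to C). The majority relation contains the cycle B > C > F > B, so there is no Condorcet winner.

none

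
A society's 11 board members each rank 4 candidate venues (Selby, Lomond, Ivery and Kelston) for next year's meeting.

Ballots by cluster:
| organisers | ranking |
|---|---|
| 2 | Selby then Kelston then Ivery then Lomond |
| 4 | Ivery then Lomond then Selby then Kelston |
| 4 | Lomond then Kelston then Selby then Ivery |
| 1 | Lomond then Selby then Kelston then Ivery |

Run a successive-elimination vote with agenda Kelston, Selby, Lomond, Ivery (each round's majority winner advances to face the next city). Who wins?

Round 1: Kelston vs Selby — 4–7, Selby advances.
Round 2: Selby vs Lomond — 2–9, Lomond advances.
Round 3: Lomond vs Ivery — 5–6, Ivery advances.
The agenda winner is Ivery.

Ivery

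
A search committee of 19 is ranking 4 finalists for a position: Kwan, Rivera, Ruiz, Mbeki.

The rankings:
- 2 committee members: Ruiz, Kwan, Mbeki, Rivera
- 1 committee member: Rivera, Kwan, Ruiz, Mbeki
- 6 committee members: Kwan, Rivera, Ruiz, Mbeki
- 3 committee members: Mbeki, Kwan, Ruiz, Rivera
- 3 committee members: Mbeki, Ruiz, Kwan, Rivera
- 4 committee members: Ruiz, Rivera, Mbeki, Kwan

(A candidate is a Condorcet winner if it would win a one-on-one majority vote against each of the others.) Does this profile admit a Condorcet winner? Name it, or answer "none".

none

Head-to-head results (19 committee members):
Kwan vs Rivera: 2+6+3+3 = 14 for Kwan, 5 for Rivera — Kwan by 14–5.
Kwan vs Ruiz: 10 to 9, Kwan.
Kwan vs Mbeki: 9 to 10, Mbeki.
Rivera vs Ruiz: Rivera is ranked higher on 1+6 = 7 ballots, Ruiz on 12. Ruiz wins 12–7.
Rivera vs Mbeki: 11 to 8, Rivera.
Ruiz vs Mbeki: Ruiz is ranked higher on 2+1+6+4 = 13 ballots, Mbeki on 6. Ruiz wins 13–6.
Every candidate loses at least once (Kwan loses to Mbeki; Rivera loses to Kwan; Ruiz loses to Kwan; Mbeki loses to Rivera). The majority relation contains the cycle Kwan beats Rivera beats Mbeki beats Kwan, so there is no Condorcet winner.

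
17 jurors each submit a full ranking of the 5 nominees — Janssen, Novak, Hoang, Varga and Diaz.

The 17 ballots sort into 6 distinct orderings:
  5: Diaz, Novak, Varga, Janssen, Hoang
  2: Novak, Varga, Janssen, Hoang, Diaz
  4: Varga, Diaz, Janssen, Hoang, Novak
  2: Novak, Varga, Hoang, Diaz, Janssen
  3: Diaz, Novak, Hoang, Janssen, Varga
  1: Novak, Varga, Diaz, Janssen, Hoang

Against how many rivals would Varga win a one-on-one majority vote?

Varga against each rival (17 jurors):
Varga vs Janssen: 14 to 3, Varga.
Varga vs Novak: Novak wins 13–4.
Varga vs Hoang: Varga, 14–3.
Varga vs Diaz: 9 to 8, Varga.
Varga beats Janssen, Hoang, Diaz; loses to Novak — 3 pairwise wins.

3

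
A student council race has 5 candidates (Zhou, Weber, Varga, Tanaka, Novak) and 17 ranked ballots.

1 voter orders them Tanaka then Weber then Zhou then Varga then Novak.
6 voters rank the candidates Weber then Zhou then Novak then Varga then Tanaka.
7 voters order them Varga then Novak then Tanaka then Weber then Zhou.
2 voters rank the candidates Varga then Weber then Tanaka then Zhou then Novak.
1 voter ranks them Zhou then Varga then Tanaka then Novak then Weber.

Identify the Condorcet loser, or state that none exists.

Head-to-head results (17 voters):
Zhou vs Weber: 1 to 16, Weber.
Zhou vs Varga: 1+6+1 = 8 for Zhou, 9 for Varga — Varga by 9–8.
Zhou vs Tanaka: 6+1 = 7 for Zhou, 10 for Tanaka — Tanaka by 10–7.
Zhou vs Novak: Zhou preferred on 1+6+2+1 = 10 ballots; Zhou wins 10–7.
Weber vs Varga: Weber is ranked higher on 1+6 = 7 ballots, Varga on 10. Varga wins 10–7.
Weber vs Tanaka: Tanaka, 9–8.
Weber vs Novak: Weber wins 9–8.
Varga vs Tanaka: Varga wins 16–1.
Varga vs Novak: Varga wins 11–6.
Tanaka vs Novak: Novak wins 13–4.
Each candidate has at least one pairwise win (Zhou beats Novak; Weber beats Zhou; Varga beats Zhou; Tanaka beats Zhou; Novak beats Tanaka) — no Condorcet loser.

none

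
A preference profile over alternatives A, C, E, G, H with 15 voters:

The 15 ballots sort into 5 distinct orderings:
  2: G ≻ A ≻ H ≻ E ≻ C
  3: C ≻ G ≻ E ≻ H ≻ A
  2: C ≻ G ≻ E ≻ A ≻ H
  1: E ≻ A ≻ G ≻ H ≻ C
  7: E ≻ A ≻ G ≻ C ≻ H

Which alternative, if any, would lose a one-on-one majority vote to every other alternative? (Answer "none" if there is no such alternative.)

H

Head-to-head results (15 voters):
A vs C: 2+1+7 = 10 for A, 5 for C — A by 10–5.
A–E: E 13–2.
A vs G: 1+7 = 8 for A, 7 for G — A by 8–7.
A vs H: A wins 12–3.
C vs E: C is ranked higher on 3+2 = 5 ballots, E on 10. E wins 10–5.
C vs G: G wins 10–5.
C vs H: C preferred on 3+2+7 = 12 ballots; C wins 12–3.
E vs G: E preferred on 1+7 = 8 ballots; E wins 8–7.
E vs H: E, 13–2.
G vs H: 2+3+2+1+7 = 15 for G, 0 for H — G by 15–0.
H loses to every other alternative — it is the Condorcet loser.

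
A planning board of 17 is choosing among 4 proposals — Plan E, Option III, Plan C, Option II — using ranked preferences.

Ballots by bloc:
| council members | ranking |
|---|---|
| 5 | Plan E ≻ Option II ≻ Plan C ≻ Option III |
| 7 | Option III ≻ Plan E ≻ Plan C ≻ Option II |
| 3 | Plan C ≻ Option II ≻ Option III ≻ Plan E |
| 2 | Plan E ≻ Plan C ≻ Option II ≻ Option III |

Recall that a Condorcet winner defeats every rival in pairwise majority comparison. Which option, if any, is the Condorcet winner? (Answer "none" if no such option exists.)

Head-to-head results (17 council members):
Plan E vs Option III: 5+2 = 7 for Plan E, 10 for Option III — Option III by 10–7.
Plan E vs Plan C: 14 to 3, Plan E.
Plan E vs Option II: Plan E preferred on 5+7+2 = 14 ballots; Plan E wins 14–3.
Option III vs Plan C: Plan C wins 10–7.
Option III vs Option II: 7 to 10, Option II.
Plan C–Option II: Plan C 12–5.
No option is unbeaten: Plan E loses to Option III; Option III loses to Plan C; Plan C loses to Plan E; Option II loses to Plan E. In particular Plan E → Plan C → Option III → Plan E is a majority cycle — no Condorcet winner exists.

none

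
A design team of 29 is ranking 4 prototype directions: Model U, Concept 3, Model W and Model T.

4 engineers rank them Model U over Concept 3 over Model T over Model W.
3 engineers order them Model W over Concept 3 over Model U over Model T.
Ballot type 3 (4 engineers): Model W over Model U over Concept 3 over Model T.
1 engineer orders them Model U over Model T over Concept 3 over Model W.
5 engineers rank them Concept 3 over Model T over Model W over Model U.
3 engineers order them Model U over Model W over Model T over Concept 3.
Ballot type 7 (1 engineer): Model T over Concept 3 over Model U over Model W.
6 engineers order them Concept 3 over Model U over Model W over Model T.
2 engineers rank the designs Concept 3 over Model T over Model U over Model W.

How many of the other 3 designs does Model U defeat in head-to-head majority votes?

2

Model U against each rival (29 engineers):
Model U vs Concept 3: Concept 3 wins 17–12.
Model U vs Model W: Model U preferred on 4+1+3+1+6+2 = 17 ballots; Model U wins 17–12.
Model U vs Model T: 4+3+4+1+3+6 = 21 for Model U, 8 for Model T — Model U by 21–8.
Model U beats Model W, Model T; loses to Concept 3 — 2 pairwise wins.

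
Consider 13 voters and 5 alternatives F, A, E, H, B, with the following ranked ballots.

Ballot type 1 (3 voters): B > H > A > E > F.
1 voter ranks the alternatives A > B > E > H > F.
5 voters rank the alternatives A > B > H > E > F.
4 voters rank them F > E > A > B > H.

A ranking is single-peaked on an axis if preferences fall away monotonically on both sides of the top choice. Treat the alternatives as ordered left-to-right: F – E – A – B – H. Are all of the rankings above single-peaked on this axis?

Axis positions: F=1, E=2, A=3, B=4, H=5.
Ballot type 1 (peak B at position 4): ranking walks positions 4-5-3-2-1, expanding outward from the peak — single-peaked.
Ballot type 2 (peak A at position 3): ranking walks positions 3-4-2-5-1, expanding outward from the peak — single-peaked.
Ballot type 3 (peak A at position 3): ranking walks positions 3-4-5-2-1, expanding outward from the peak — single-peaked.
Ballot type 4 (peak F at position 1): ranking walks positions 1-2-3-4-5, expanding outward from the peak — single-peaked.
Every ranking is single-peaked on this axis.

yes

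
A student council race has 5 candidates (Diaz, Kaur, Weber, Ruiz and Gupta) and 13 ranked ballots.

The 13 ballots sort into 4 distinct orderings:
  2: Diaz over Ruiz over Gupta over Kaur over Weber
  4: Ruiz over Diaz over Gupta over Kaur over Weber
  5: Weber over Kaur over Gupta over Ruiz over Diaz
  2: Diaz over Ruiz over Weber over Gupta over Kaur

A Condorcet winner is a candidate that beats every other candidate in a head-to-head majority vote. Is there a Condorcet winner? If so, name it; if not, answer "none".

Ruiz

Head-to-head results (13 voters):
Diaz vs Kaur: Diaz is ranked higher on 2+4+2 = 8 ballots, Kaur on 5. Diaz wins 8–5.
Diaz–Weber: Diaz 8–5.
Diaz vs Ruiz: 4 to 9, Ruiz.
Diaz–Gupta: Diaz 8–5.
Kaur vs Weber: Weber wins 7–6.
Kaur vs Ruiz: Kaur preferred on 5 ballots; Ruiz wins 8–5.
Kaur vs Gupta: Gupta wins 8–5.
Weber vs Ruiz: 5 to 8, Ruiz.
Weber vs Gupta: Weber, 7–6.
Ruiz–Gupta: Ruiz 8–5.
Ruiz wins every pairwise contest, so Ruiz is the Condorcet winner.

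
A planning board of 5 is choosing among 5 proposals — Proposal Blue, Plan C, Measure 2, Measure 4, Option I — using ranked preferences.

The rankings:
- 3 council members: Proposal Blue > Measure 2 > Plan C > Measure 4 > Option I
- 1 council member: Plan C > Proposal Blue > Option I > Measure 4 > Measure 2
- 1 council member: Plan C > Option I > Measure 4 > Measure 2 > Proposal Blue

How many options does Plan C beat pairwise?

Plan C against each rival (5 council members):
Plan C vs Proposal Blue: Proposal Blue wins 3–2.
Plan C vs Measure 2: Measure 2, 3–2.
Plan C vs Measure 4: Plan C preferred on 3+1+1 = 5 ballots; Plan C wins 5–0.
Plan C vs Option I: 5 to 0, Plan C.
Plan C beats Measure 4, Option I; loses to Proposal Blue, Measure 2 — 2 pairwise wins.

2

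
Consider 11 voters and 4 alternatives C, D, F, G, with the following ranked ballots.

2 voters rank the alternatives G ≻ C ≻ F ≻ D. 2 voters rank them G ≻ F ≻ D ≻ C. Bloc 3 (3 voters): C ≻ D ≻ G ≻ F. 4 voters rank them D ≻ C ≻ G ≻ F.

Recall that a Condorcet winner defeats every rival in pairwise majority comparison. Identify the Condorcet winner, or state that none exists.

D

Head-to-head results (11 voters):
C vs D: C is ranked higher on 2+3 = 5 ballots, D on 6. D wins 6–5.
C vs F: C wins 9–2.
C vs G: C is ranked higher on 3+4 = 7 ballots, G on 4. C wins 7–4.
D vs F: 3+4 = 7 for D, 4 for F — D by 7–4.
D vs G: D, 7–4.
F–G: G 11–0.
D wins every pairwise contest, so D is the Condorcet winner.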